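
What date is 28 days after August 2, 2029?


Start: August 2, 2029
Add 28 days
August 2 + 28 = August 30, 2029

August 30, 2029


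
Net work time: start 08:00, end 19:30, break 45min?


Total time = (19×60+30) - (8×60+0)
= 1170 - 480 = 690 min
Minus break: 690 - 45 = 645 min
= 10h 45m

10h 45m (645 minutes)


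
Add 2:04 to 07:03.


09:07

Start: 423 minutes from midnight
Add: 124 minutes
Total: 547 minutes
Hours: 547 ÷ 60 = 9 remainder 7


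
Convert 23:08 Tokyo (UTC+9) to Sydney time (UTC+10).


00:08 (next day)

Time difference = UTC+10 - UTC+9 = +1 hours
New hour = (23 + 1) mod 24
= 24 mod 24 = 0
Minutes unchanged → 00:08; 24 ≥ 24 → next day


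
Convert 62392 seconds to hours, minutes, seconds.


Hours: 62392 ÷ 3600 = 17 remainder 1192
Minutes: 1192 ÷ 60 = 19 remainder 52
Seconds: 52

17h 19m 52s


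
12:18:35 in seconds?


44315 seconds

Hours: 12 × 3600 = 43200
Minutes: 18 × 60 = 1080
Seconds: 35
Total = 43200 + 1080 + 35 = 44315


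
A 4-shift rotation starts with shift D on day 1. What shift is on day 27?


Shift B

Shifts: A, B, C, D
Start: D (index 3)
Day 27: (3 + 27 - 1) mod 4
= 29 mod 4
= 1
Index 1 → shift B


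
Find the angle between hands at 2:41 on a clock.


165.5°

Hour hand = 2×30 + 41×0.5 = 80.5°
Minute hand = 41×6 = 246°
Difference = |80.5 - 246| = 165.5°


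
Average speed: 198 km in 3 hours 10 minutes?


62.5 km/h

Distance: 198 km
Time: 3h 10m = 190 min = 190/60 = 19/6 hours
Speed = 198 ÷ (19/6) = 198 × 6 / 19 = 1188/19 ≈ 62.5 km/h


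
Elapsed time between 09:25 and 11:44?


2h 19m

End time in minutes: 11×60 + 44 = 704
Start time in minutes: 9×60 + 25 = 565
Difference = 704 - 565 = 139 minutes
= 2 hours 19 minutes


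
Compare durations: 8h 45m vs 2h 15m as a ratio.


Duration 1: 525 minutes
Duration 2: 135 minutes
Ratio = 525:135
GCD = 15
Simplified = 35:9
As a decimal: 35/9 ≈ 3.89

35:9 (3.89)


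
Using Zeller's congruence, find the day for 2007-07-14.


Zeller's congruence:
q=14, m=7, k=7, j=20
h = (14 + ⌊13×8/5⌋ + 7 + ⌊7/4⌋ + ⌊20/4⌋ - 2×20) mod 7
= (14 + 20 + 7 + 1 + 5 - 40) mod 7
= 7 mod 7 = 0
h=0 → Saturday

Saturday


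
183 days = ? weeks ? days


Weeks: 183 ÷ 7 = 26 remainder 1

26 weeks 1 days


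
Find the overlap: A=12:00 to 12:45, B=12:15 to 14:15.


30 minutes

Meeting A: 720-765 (in minutes from midnight)
Meeting B: 735-855
Overlap start = max(720, 735) = 735
Overlap end = min(765, 855) = 765
Overlap = max(0, 765 - 735) = 30 min


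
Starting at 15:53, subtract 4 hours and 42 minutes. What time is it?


11:11

Start: 953 minutes from midnight
Subtract: 282 minutes
Remaining: 953 - 282 = 671
Hours: 11, Minutes: 11


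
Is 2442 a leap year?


No

Rules: divisible by 4 AND (not by 100 OR by 400)
2442 ÷ 4 = 610 remainder 2 → not divisible by 4
Not divisible by 4 → not a leap year


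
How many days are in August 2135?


Month: August (month 8)
August has 31 days

31 days


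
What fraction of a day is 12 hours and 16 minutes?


Total minutes: 12×60 + 16 = 736
Day = 24×60 = 1440 minutes
Fraction = 736/1440 ≈ 0.5111
As a percentage: 736/1440 × 100 ≈ 51.11%

0.5111 (51.11%)


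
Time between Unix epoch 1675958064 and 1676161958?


Difference = 1676161958 - 1675958064 = 203894 seconds
In hours: 203894 / 3600 ≈ 56.6
In days: 203894 / 86400 ≈ 2.36

203894 seconds (56.6 hours / 2.36 days)


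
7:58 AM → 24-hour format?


Input: 7:58 AM
AM hour stays: 7

07:58


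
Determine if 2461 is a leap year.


Rules: divisible by 4 AND (not by 100 OR by 400)
2461 ÷ 4 = 615 remainder 1 → not divisible by 4
Not divisible by 4 → not a leap year

No


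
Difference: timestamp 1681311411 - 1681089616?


221795 seconds (61.6 hours / 2.57 days)

Difference = 1681311411 - 1681089616 = 221795 seconds
In hours: 221795 / 3600 ≈ 61.6
In days: 221795 / 86400 ≈ 2.57


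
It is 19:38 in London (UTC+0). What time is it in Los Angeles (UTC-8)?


11:38

Time difference = UTC-8 - UTC+0 = -8 hours
New hour = (19 -8) mod 24
= 11 mod 24 = 11
Minutes unchanged → 11:38


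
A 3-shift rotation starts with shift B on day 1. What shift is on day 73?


Shifts: A, B, C
Start: B (index 1)
Day 73: (1 + 73 - 1) mod 3
= 73 mod 3
= 1
Index 1 → shift B

Shift B


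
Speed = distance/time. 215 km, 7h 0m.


30.7 km/h

Distance: 215 km
Time: 7 hours
Speed = 215 / 7 ≈ 30.7 km/h


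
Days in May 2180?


31 days

Month: May (month 5)
May has 31 days


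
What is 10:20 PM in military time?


Input: 10:20 PM
PM: 10 + 12 = 22

22:20


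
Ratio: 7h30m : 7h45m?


30:31 (0.97)

Duration 1: 450 minutes
Duration 2: 465 minutes
Ratio = 450:465
GCD = 15
Simplified = 30:31
As a decimal: 30/31 ≈ 0.97


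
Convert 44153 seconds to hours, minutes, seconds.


12h 15m 53s

Hours: 44153 ÷ 3600 = 12 remainder 953
Minutes: 953 ÷ 60 = 15 remainder 53
Seconds: 53


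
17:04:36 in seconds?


61476 seconds

Hours: 17 × 3600 = 61200
Minutes: 4 × 60 = 240
Seconds: 36
Total = 61200 + 240 + 36 = 61476


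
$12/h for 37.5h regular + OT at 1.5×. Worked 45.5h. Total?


$594.00

Regular: 37.5h × $12 = $450.00
Overtime: 45.5 - 37.5 = 8.0h
OT pay: 8.0h × $12 × 1.5 = $144.00
Total = $450.00 + $144.00 = $594.00


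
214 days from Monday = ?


Start: Monday (index 0)
(0 + 214) mod 7
= 214 mod 7
= 4
Index 4 → Friday

Friday


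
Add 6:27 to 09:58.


16:25

Start: 598 minutes from midnight
Add: 387 minutes
Total: 985 minutes
Hours: 985 ÷ 60 = 16 remainder 25


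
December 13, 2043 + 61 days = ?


February 12, 2044

Start: December 13, 2043
Add 61 days
December 13 → January 1: 31 - 13 + 1 = 19 days (61 - 19 = 42 left)
January 1 → February 1: 31 - 1 + 1 = 31 days (42 - 31 = 11 left)
February 1 + 11 = February 12, 2044


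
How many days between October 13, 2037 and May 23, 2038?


222 days

From October 13, 2037 to May 23, 2038
Rest of October 2037: 31 - 13 = 18
Full months: November 30, December 31, January 31, February 2038 28, March 31, April 30
Days into May 2038: 23
Total = 18 + 30 + 31 + 31 + 28 + 31 + 30 + 23 = 222 days


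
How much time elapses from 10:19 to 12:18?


1h 59m

End time in minutes: 12×60 + 18 = 738
Start time in minutes: 10×60 + 19 = 619
Difference = 738 - 619 = 119 minutes
= 1 hours 59 minutes


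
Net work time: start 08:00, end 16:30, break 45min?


Total time = (16×60+30) - (8×60+0)
= 990 - 480 = 510 min
Minus break: 510 - 45 = 465 min
= 7h 45m

7h 45m (465 minutes)


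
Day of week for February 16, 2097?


Zeller's congruence:
q=16, m=14, k=96, j=20
h = (16 + ⌊13×15/5⌋ + 96 + ⌊96/4⌋ + ⌊20/4⌋ - 2×20) mod 7
= (16 + 39 + 96 + 24 + 5 - 40) mod 7
= 140 mod 7 = 0
h=0 → Saturday

Saturday


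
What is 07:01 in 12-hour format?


Hour: 7
7 < 12 → AM

7:01 AM


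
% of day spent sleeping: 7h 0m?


Time: 420 minutes
Day: 1440 minutes
Percentage = (420/1440) × 100 ≈ 29.2%

29.2%


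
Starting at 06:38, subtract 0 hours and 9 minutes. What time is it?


Start: 398 minutes from midnight
Subtract: 9 minutes
Remaining: 398 - 9 = 389
Hours: 6, Minutes: 29

06:29


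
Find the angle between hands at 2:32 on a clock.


116.0°

Hour hand = 2×30 + 32×0.5 = 76.0°
Minute hand = 32×6 = 192°
Difference = |76.0 - 192| = 116.0°


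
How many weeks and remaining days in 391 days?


Weeks: 391 ÷ 7 = 55 remainder 6

55 weeks 6 days


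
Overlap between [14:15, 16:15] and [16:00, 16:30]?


15 minutes

Meeting A: 855-975 (in minutes from midnight)
Meeting B: 960-990
Overlap start = max(855, 960) = 960
Overlap end = min(975, 990) = 975
Overlap = max(0, 975 - 960) = 15 min


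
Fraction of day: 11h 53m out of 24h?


Total minutes: 11×60 + 53 = 713
Day = 24×60 = 1440 minutes
Fraction = 713/1440 ≈ 0.4951
As a percentage: 713/1440 × 100 ≈ 49.51%

0.4951 (49.51%)


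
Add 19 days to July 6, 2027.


Start: July 6, 2027
Add 19 days
July 6 + 19 = July 25, 2027

July 25, 2027


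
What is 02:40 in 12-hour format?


2:40 AM

Hour: 2
2 < 12 → AM


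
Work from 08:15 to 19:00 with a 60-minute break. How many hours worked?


Total time = (19×60+0) - (8×60+15)
= 1140 - 495 = 645 min
Minus break: 645 - 60 = 585 min
= 9h 45m

9h 45m (585 minutes)


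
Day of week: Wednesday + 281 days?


Thursday

Start: Wednesday (index 2)
(2 + 281) mod 7
= 283 mod 7
= 3
Index 3 → Thursday


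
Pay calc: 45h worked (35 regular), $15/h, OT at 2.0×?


Regular: 35h × $15 = $525.00
Overtime: 45 - 35 = 10h
OT pay: 10h × $15 × 2.0 = $300.00
Total = $525.00 + $300.00 = $825.00

$825.00


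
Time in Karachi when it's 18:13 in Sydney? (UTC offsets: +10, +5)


13:13

Time difference = UTC+5 - UTC+10 = -5 hours
New hour = (18 -5) mod 24
= 13 mod 24 = 13
Minutes unchanged → 13:13


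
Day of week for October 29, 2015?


Zeller's congruence:
q=29, m=10, k=15, j=20
h = (29 + ⌊13×11/5⌋ + 15 + ⌊15/4⌋ + ⌊20/4⌋ - 2×20) mod 7
= (29 + 28 + 15 + 3 + 5 - 40) mod 7
= 40 mod 7 = 5
h=5 → Thursday

Thursday


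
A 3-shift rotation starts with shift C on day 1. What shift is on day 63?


Shifts: A, B, C
Start: C (index 2)
Day 63: (2 + 63 - 1) mod 3
= 64 mod 3
= 1
Index 1 → shift B

Shift B


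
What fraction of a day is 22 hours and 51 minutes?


0.9521 (95.21%)

Total minutes: 22×60 + 51 = 1371
Day = 24×60 = 1440 minutes
Fraction = 1371/1440 ≈ 0.9521
As a percentage: 1371/1440 × 100 ≈ 95.21%


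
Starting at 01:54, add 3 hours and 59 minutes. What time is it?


Start: 114 minutes from midnight
Add: 239 minutes
Total: 353 minutes
Hours: 353 ÷ 60 = 5 remainder 53

05:53


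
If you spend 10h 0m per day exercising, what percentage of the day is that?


41.7%

Time: 600 minutes
Day: 1440 minutes
Percentage = (600/1440) × 100 ≈ 41.7%


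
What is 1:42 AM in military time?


Input: 1:42 AM
AM hour stays: 1

01:42


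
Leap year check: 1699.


No

Rules: divisible by 4 AND (not by 100 OR by 400)
1699 ÷ 4 = 424 remainder 3 → not divisible by 4
Not divisible by 4 → not a leap year


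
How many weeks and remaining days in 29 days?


4 weeks 1 days

Weeks: 29 ÷ 7 = 4 remainder 1


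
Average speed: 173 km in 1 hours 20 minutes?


Distance: 173 km
Time: 1h 20m = 80 min = 80/60 = 4/3 hours
Speed = 173 ÷ (4/3) = 173 × 3 / 4 = 519/4 ≈ 129.8 km/h

129.8 km/h


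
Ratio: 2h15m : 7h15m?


9:29 (0.31)

Duration 1: 135 minutes
Duration 2: 435 minutes
Ratio = 135:435
GCD = 15
Simplified = 9:29
As a decimal: 9/29 ≈ 0.31


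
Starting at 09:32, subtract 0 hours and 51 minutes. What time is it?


Start: 572 minutes from midnight
Subtract: 51 minutes
Remaining: 572 - 51 = 521
Hours: 8, Minutes: 41

08:41


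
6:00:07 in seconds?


21607 seconds

Hours: 6 × 3600 = 21600
Minutes: 0 × 60 = 0
Seconds: 7
Total = 21600 + 0 + 7 = 21607


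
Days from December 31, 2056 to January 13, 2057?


13 days

From December 31, 2056 to January 13, 2057
Rest of December 2056: 31 - 31 = 0
Days into January 2057: 13
Total = 0 + 13 = 13 days


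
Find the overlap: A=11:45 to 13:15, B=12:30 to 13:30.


Meeting A: 705-795 (in minutes from midnight)
Meeting B: 750-810
Overlap start = max(705, 750) = 750
Overlap end = min(795, 810) = 795
Overlap = max(0, 795 - 750) = 45 min

45 minutes


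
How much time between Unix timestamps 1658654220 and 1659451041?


Difference = 1659451041 - 1658654220 = 796821 seconds
In hours: 796821 / 3600 ≈ 221.3
In days: 796821 / 86400 ≈ 9.22

796821 seconds (221.3 hours / 9.22 days)


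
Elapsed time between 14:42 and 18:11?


3h 29m

End time in minutes: 18×60 + 11 = 1091
Start time in minutes: 14×60 + 42 = 882
Difference = 1091 - 882 = 209 minutes
= 3 hours 29 minutes


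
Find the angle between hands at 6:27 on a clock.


31.5°

Hour hand = 6×30 + 27×0.5 = 193.5°
Minute hand = 27×6 = 162°
Difference = |193.5 - 162| = 31.5°


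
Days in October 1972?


Month: October (month 10)
October has 31 days

31 days


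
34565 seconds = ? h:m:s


9h 36m 5s

Hours: 34565 ÷ 3600 = 9 remainder 2165
Minutes: 2165 ÷ 60 = 36 remainder 5
Seconds: 5


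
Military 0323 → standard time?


Hour: 3
3 < 12 → AM

3:23 AM


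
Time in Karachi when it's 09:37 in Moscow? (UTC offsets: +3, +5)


11:37

Time difference = UTC+5 - UTC+3 = +2 hours
New hour = (9 + 2) mod 24
= 11 mod 24 = 11
Minutes unchanged → 11:37


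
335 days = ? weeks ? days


Weeks: 335 ÷ 7 = 47 remainder 6

47 weeks 6 days


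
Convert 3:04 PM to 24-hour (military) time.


15:04

Input: 3:04 PM
PM: 3 + 12 = 15


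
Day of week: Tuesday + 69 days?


Monday

Start: Tuesday (index 1)
(1 + 69) mod 7
= 70 mod 7
= 0
Index 0 → Monday


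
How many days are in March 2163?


31 days

Month: March (month 3)
March has 31 days


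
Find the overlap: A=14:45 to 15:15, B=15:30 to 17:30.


Meeting A: 885-915 (in minutes from midnight)
Meeting B: 930-1050
Overlap start = max(885, 930) = 930
Overlap end = min(915, 1050) = 915
Overlap = max(0, 915 - 930) = 0 min

0 minutes


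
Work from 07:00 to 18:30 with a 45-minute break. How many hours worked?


10h 45m (645 minutes)

Total time = (18×60+30) - (7×60+0)
= 1110 - 420 = 690 min
Minus break: 690 - 45 = 645 min
= 10h 45m


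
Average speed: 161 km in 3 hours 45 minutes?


Distance: 161 km
Time: 3h 45m = 225 min = 225/60 = 15/4 hours
Speed = 161 ÷ (15/4) = 161 × 4 / 15 = 644/15 ≈ 42.9 km/h

42.9 km/h


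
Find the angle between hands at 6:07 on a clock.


Hour hand = 6×30 + 7×0.5 = 183.5°
Minute hand = 7×6 = 42°
Difference = |183.5 - 42| = 141.5°

141.5°


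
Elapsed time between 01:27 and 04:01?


2h 34m

End time in minutes: 4×60 + 1 = 241
Start time in minutes: 1×60 + 27 = 87
Difference = 241 - 87 = 154 minutes
= 2 hours 34 minutes


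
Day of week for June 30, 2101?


Zeller's congruence:
q=30, m=6, k=1, j=21
h = (30 + ⌊13×7/5⌋ + 1 + ⌊1/4⌋ + ⌊21/4⌋ - 2×21) mod 7
= (30 + 18 + 1 + 0 + 5 - 42) mod 7
= 12 mod 7 = 5
h=5 → Thursday

Thursday


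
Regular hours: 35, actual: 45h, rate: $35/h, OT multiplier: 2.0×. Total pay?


$1925.00

Regular: 35h × $35 = $1225.00
Overtime: 45 - 35 = 10h
OT pay: 10h × $35 × 2.0 = $700.00
Total = $1225.00 + $700.00 = $1925.00


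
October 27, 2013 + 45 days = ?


December 11, 2013

Start: October 27, 2013
Add 45 days
October 27 → November 1: 31 - 27 + 1 = 5 days (45 - 5 = 40 left)
November 1 → December 1: 30 - 1 + 1 = 30 days (40 - 30 = 10 left)
December 1 + 10 = December 11, 2013


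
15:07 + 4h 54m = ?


20:01

Start: 907 minutes from midnight
Add: 294 minutes
Total: 1201 minutes
Hours: 1201 ÷ 60 = 20 remainder 1


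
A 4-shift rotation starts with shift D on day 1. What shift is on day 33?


Shifts: A, B, C, D
Start: D (index 3)
Day 33: (3 + 33 - 1) mod 4
= 35 mod 4
= 3
Index 3 → shift D

Shift D


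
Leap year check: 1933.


Rules: divisible by 4 AND (not by 100 OR by 400)
1933 ÷ 4 = 483 remainder 1 → not divisible by 4
Not divisible by 4 → not a leap year

No


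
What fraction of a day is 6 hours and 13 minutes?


0.2590 (25.90%)

Total minutes: 6×60 + 13 = 373
Day = 24×60 = 1440 minutes
Fraction = 373/1440 ≈ 0.2590
As a percentage: 373/1440 × 100 ≈ 25.90%


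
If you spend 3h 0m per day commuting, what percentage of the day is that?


Time: 180 minutes
Day: 1440 minutes
Percentage = (180/1440) × 100 = 12.5%

12.5%


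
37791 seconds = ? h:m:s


Hours: 37791 ÷ 3600 = 10 remainder 1791
Minutes: 1791 ÷ 60 = 29 remainder 51
Seconds: 51

10h 29m 51s


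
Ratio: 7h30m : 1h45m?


30:7 (4.29)

Duration 1: 450 minutes
Duration 2: 105 minutes
Ratio = 450:105
GCD = 15
Simplified = 30:7
As a decimal: 30/7 ≈ 4.29


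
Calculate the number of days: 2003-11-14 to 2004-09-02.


From November 14, 2003 to September 2, 2004
Rest of November 2003: 30 - 14 = 16
Full months: December 31, January 31, February 2004 29, March 31, April 30, May 31, June 30, July 31, August 31
Days into September 2004: 2
Total = 16 + 31 + 31 + 29 + 31 + 30 + 31 + 30 + 31 + 31 + 2 = 293 days

293 days


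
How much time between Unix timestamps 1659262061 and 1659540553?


Difference = 1659540553 - 1659262061 = 278492 seconds
In hours: 278492 / 3600 ≈ 77.4
In days: 278492 / 86400 ≈ 3.22

278492 seconds (77.4 hours / 3.22 days)


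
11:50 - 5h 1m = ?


06:49

Start: 710 minutes from midnight
Subtract: 301 minutes
Remaining: 710 - 301 = 409
Hours: 6, Minutes: 49


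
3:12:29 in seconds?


Hours: 3 × 3600 = 10800
Minutes: 12 × 60 = 720
Seconds: 29
Total = 10800 + 720 + 29 = 11549

11549 seconds


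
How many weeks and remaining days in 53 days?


7 weeks 4 days

Weeks: 53 ÷ 7 = 7 remainder 4


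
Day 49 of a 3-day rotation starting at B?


Shifts: A, B, C
Start: B (index 1)
Day 49: (1 + 49 - 1) mod 3
= 49 mod 3
= 1
Index 1 → shift B

Shift B


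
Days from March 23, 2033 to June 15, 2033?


84 days

From March 23, 2033 to June 15, 2033
Rest of March 2033: 31 - 23 = 8
Full months: April 30, May 31
Days into June 2033: 15
Total = 8 + 30 + 31 + 15 = 84 days


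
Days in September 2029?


30 days

Month: September (month 9)
September has 30 days


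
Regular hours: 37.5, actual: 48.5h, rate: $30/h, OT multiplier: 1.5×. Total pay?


$1620.00

Regular: 37.5h × $30 = $1125.00
Overtime: 48.5 - 37.5 = 11.0h
OT pay: 11.0h × $30 × 1.5 = $495.00
Total = $1125.00 + $495.00 = $1620.00


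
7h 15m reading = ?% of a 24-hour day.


Time: 435 minutes
Day: 1440 minutes
Percentage = (435/1440) × 100 ≈ 30.2%

30.2%


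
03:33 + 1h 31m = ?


05:04

Start: 213 minutes from midnight
Add: 91 minutes
Total: 304 minutes
Hours: 304 ÷ 60 = 5 remainder 4


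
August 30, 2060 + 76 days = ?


November 14, 2060

Start: August 30, 2060
Add 76 days
August 30 → September 1: 31 - 30 + 1 = 2 days (76 - 2 = 74 left)
September 1 → October 1: 30 - 1 + 1 = 30 days (74 - 30 = 44 left)
October 1 → November 1: 31 - 1 + 1 = 31 days (44 - 31 = 13 left)
November 1 + 13 = November 14, 2060


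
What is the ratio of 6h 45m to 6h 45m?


1:1 (1.00)

Duration 1: 405 minutes
Duration 2: 405 minutes
Ratio = 405:405
GCD = 405
Simplified = 1:1
As a decimal: 1/1 = 1.00


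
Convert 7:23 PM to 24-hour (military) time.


Input: 7:23 PM
PM: 7 + 12 = 19

19:23


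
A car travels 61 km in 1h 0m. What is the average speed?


Distance: 61 km
Time: 1 hours
Speed = 61 / 1 = 61.0 km/h

61.0 km/h


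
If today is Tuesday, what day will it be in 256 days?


Saturday

Start: Tuesday (index 1)
(1 + 256) mod 7
= 257 mod 7
= 5
Index 5 → Saturday


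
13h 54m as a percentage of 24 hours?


Total minutes: 13×60 + 54 = 834
Day = 24×60 = 1440 minutes
Fraction = 834/1440 ≈ 0.5792
As a percentage: 834/1440 × 100 ≈ 57.92%

0.5792 (57.92%)


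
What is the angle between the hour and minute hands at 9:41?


Hour hand = 9×30 + 41×0.5 = 290.5°
Minute hand = 41×6 = 246°
Difference = |290.5 - 246| = 44.5°

44.5°


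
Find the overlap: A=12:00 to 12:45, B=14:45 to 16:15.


0 minutes

Meeting A: 720-765 (in minutes from midnight)
Meeting B: 885-975
Overlap start = max(720, 885) = 885
Overlap end = min(765, 975) = 765
Overlap = max(0, 765 - 885) = 0 min


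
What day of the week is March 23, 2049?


Tuesday

Zeller's congruence:
q=23, m=3, k=49, j=20
h = (23 + ⌊13×4/5⌋ + 49 + ⌊49/4⌋ + ⌊20/4⌋ - 2×20) mod 7
= (23 + 10 + 49 + 12 + 5 - 40) mod 7
= 59 mod 7 = 3
h=3 → Tuesday


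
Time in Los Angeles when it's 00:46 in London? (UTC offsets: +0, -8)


16:46 (previous day)

Time difference = UTC-8 - UTC+0 = -8 hours
New hour = (0 -8) mod 24
= -8 mod 24 = 16
Minutes unchanged → 16:46; -8 < 0 → previous day


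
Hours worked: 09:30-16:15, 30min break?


Total time = (16×60+15) - (9×60+30)
= 975 - 570 = 405 min
Minus break: 405 - 30 = 375 min
= 6h 15m

6h 15m (375 minutes)


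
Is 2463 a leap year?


No

Rules: divisible by 4 AND (not by 100 OR by 400)
2463 ÷ 4 = 615 remainder 3 → not divisible by 4
Not divisible by 4 → not a leap year


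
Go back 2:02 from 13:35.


Start: 815 minutes from midnight
Subtract: 122 minutes
Remaining: 815 - 122 = 693
Hours: 11, Minutes: 33

11:33


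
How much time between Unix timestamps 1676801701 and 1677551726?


Difference = 1677551726 - 1676801701 = 750025 seconds
In hours: 750025 / 3600 ≈ 208.3
In days: 750025 / 86400 ≈ 8.68

750025 seconds (208.3 hours / 8.68 days)


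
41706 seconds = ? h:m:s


Hours: 41706 ÷ 3600 = 11 remainder 2106
Minutes: 2106 ÷ 60 = 35 remainder 6
Seconds: 6

11h 35m 6s


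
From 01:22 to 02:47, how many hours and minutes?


End time in minutes: 2×60 + 47 = 167
Start time in minutes: 1×60 + 22 = 82
Difference = 167 - 82 = 85 minutes
= 1 hours 25 minutes

1h 25m


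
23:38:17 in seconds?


85097 seconds

Hours: 23 × 3600 = 82800
Minutes: 38 × 60 = 2280
Seconds: 17
Total = 82800 + 2280 + 17 = 85097


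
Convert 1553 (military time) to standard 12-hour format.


3:53 PM

Hour: 15
15 - 12 = 3 → PM


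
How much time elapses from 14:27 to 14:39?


0h 12m

End time in minutes: 14×60 + 39 = 879
Start time in minutes: 14×60 + 27 = 867
Difference = 879 - 867 = 12 minutes
= 0 hours 12 minutes


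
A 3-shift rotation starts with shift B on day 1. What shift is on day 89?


Shift C

Shifts: A, B, C
Start: B (index 1)
Day 89: (1 + 89 - 1) mod 3
= 89 mod 3
= 2
Index 2 → shift C


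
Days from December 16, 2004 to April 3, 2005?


108 days

From December 16, 2004 to April 3, 2005
Rest of December 2004: 31 - 16 = 15
Full months: January 31, February 2005 28, March 31
Days into April 2005: 3
Total = 15 + 31 + 28 + 31 + 3 = 108 days


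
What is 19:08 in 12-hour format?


7:08 PM

Hour: 19
19 - 12 = 7 → PM


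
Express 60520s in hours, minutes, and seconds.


Hours: 60520 ÷ 3600 = 16 remainder 2920
Minutes: 2920 ÷ 60 = 48 remainder 40
Seconds: 40

16h 48m 40s


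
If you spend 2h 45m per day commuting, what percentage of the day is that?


11.5%

Time: 165 minutes
Day: 1440 minutes
Percentage = (165/1440) × 100 ≈ 11.5%


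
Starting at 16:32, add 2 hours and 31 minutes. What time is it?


Start: 992 minutes from midnight
Add: 151 minutes
Total: 1143 minutes
Hours: 1143 ÷ 60 = 19 remainder 3

19:03


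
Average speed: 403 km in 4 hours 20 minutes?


93.0 km/h

Distance: 403 km
Time: 4h 20m = 260 min = 260/60 = 13/3 hours
Speed = 403 ÷ (13/3) = 403 × 3 / 13 = 1209/13 = 93.0 km/h


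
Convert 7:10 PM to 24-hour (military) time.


19:10

Input: 7:10 PM
PM: 7 + 12 = 19


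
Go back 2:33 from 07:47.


05:14

Start: 467 minutes from midnight
Subtract: 153 minutes
Remaining: 467 - 153 = 314
Hours: 5, Minutes: 14


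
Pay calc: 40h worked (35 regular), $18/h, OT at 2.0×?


Regular: 35h × $18 = $630.00
Overtime: 40 - 35 = 5h
OT pay: 5h × $18 × 2.0 = $180.00
Total = $630.00 + $180.00 = $810.00

$810.00


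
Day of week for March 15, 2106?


Zeller's congruence:
q=15, m=3, k=6, j=21
h = (15 + ⌊13×4/5⌋ + 6 + ⌊6/4⌋ + ⌊21/4⌋ - 2×21) mod 7
= (15 + 10 + 6 + 1 + 5 - 42) mod 7
= -5 mod 7 = 2
h=2 → Monday

Monday


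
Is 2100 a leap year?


No

Rules: divisible by 4 AND (not by 100 OR by 400)
2100 ÷ 4 = 525 exactly → divisible by 4
2100 ÷ 100 = 21 exactly → divisible by 100
2100 ÷ 400 = 5 remainder 100 → not divisible by 400
Divisible by 100 but not by 400 → not a leap year


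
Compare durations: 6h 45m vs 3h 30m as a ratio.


Duration 1: 405 minutes
Duration 2: 210 minutes
Ratio = 405:210
GCD = 15
Simplified = 27:14
As a decimal: 27/14 ≈ 1.93

27:14 (1.93)


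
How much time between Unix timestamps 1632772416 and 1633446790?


674374 seconds (187.3 hours / 7.81 days)

Difference = 1633446790 - 1632772416 = 674374 seconds
In hours: 674374 / 3600 ≈ 187.3
In days: 674374 / 86400 ≈ 7.81


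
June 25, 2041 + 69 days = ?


Start: June 25, 2041
Add 69 days
June 25 → July 1: 30 - 25 + 1 = 6 days (69 - 6 = 63 left)
July 1 → August 1: 31 - 1 + 1 = 31 days (63 - 31 = 32 left)
August 1 → September 1: 31 - 1 + 1 = 31 days (32 - 31 = 1 left)
September 1 + 1 = September 2, 2041

September 2, 2041


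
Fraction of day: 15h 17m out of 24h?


0.6368 (63.68%)

Total minutes: 15×60 + 17 = 917
Day = 24×60 = 1440 minutes
Fraction = 917/1440 ≈ 0.6368
As a percentage: 917/1440 × 100 ≈ 63.68%


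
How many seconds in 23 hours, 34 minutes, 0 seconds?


84840 seconds

Hours: 23 × 3600 = 82800
Minutes: 34 × 60 = 2040
Seconds: 0
Total = 82800 + 2040 + 0 = 84840


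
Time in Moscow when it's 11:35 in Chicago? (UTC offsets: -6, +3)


Time difference = UTC+3 - UTC-6 = +9 hours
New hour = (11 + 9) mod 24
= 20 mod 24 = 20
Minutes unchanged → 20:35

20:35


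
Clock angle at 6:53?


Hour hand = 6×30 + 53×0.5 = 206.5°
Minute hand = 53×6 = 318°
Difference = |206.5 - 318| = 111.5°

111.5°


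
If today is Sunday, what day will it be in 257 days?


Friday

Start: Sunday (index 6)
(6 + 257) mod 7
= 263 mod 7
= 4
Index 4 → Friday


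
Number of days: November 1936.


30 days

Month: November (month 11)
November has 30 days


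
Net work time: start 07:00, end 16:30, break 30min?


9h 0m (540 minutes)

Total time = (16×60+30) - (7×60+0)
= 990 - 420 = 570 min
Minus break: 570 - 30 = 540 min
= 9h 0m


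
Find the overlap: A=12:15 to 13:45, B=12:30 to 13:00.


30 minutes

Meeting A: 735-825 (in minutes from midnight)
Meeting B: 750-780
Overlap start = max(735, 750) = 750
Overlap end = min(825, 780) = 780
Overlap = max(0, 780 - 750) = 30 min


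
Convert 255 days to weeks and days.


Weeks: 255 ÷ 7 = 36 remainder 3

36 weeks 3 days


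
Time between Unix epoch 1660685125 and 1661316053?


Difference = 1661316053 - 1660685125 = 630928 seconds
In hours: 630928 / 3600 ≈ 175.3
In days: 630928 / 86400 ≈ 7.30

630928 seconds (175.3 hours / 7.30 days)


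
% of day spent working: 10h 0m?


41.7%

Time: 600 minutes
Day: 1440 minutes
Percentage = (600/1440) × 100 ≈ 41.7%


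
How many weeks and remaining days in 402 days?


Weeks: 402 ÷ 7 = 57 remainder 3

57 weeks 3 days


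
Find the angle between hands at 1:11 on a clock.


Hour hand = 1×30 + 11×0.5 = 35.5°
Minute hand = 11×6 = 66°
Difference = |35.5 - 66| = 30.5°

30.5°


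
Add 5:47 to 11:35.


17:22

Start: 695 minutes from midnight
Add: 347 minutes
Total: 1042 minutes
Hours: 1042 ÷ 60 = 17 remainder 22


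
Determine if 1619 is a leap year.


Rules: divisible by 4 AND (not by 100 OR by 400)
1619 ÷ 4 = 404 remainder 3 → not divisible by 4
Not divisible by 4 → not a leap year

No


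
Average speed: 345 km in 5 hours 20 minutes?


64.7 km/h

Distance: 345 km
Time: 5h 20m = 320 min = 320/60 = 16/3 hours
Speed = 345 ÷ (16/3) = 345 × 3 / 16 = 1035/16 ≈ 64.7 km/h


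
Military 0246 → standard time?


Hour: 2
2 < 12 → AM

2:46 AM


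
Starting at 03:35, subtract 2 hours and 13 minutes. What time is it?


01:22

Start: 215 minutes from midnight
Subtract: 133 minutes
Remaining: 215 - 133 = 82
Hours: 1, Minutes: 22


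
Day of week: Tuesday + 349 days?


Monday

Start: Tuesday (index 1)
(1 + 349) mod 7
= 350 mod 7
= 0
Index 0 → Monday


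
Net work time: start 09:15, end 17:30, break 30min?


Total time = (17×60+30) - (9×60+15)
= 1050 - 555 = 495 min
Minus break: 495 - 30 = 465 min
= 7h 45m

7h 45m (465 minutes)


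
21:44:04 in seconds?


78244 seconds

Hours: 21 × 3600 = 75600
Minutes: 44 × 60 = 2640
Seconds: 4
Total = 75600 + 2640 + 4 = 78244


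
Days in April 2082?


30 days

Month: April (month 4)
April has 30 days


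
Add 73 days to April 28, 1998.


Start: April 28, 1998
Add 73 days
April 28 → May 1: 30 - 28 + 1 = 3 days (73 - 3 = 70 left)
May 1 → June 1: 31 - 1 + 1 = 31 days (70 - 31 = 39 left)
June 1 → July 1: 30 - 1 + 1 = 30 days (39 - 30 = 9 left)
July 1 + 9 = July 10, 1998

July 10, 1998


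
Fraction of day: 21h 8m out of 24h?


0.8806 (88.06%)

Total minutes: 21×60 + 8 = 1268
Day = 24×60 = 1440 minutes
Fraction = 1268/1440 ≈ 0.8806
As a percentage: 1268/1440 × 100 ≈ 88.06%


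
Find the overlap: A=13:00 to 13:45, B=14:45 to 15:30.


0 minutes

Meeting A: 780-825 (in minutes from midnight)
Meeting B: 885-930
Overlap start = max(780, 885) = 885
Overlap end = min(825, 930) = 825
Overlap = max(0, 825 - 885) = 0 min


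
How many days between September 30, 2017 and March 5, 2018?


From September 30, 2017 to March 5, 2018
Rest of September 2017: 30 - 30 = 0
Full months: October 31, November 30, December 31, January 31, February 2018 28
Days into March 2018: 5
Total = 0 + 31 + 30 + 31 + 31 + 28 + 5 = 156 days

156 days


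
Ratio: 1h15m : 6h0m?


Duration 1: 75 minutes
Duration 2: 360 minutes
Ratio = 75:360
GCD = 15
Simplified = 5:24
As a decimal: 5/24 ≈ 0.21

5:24 (0.21)


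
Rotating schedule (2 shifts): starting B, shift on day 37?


Shifts: A, B
Start: B (index 1)
Day 37: (1 + 37 - 1) mod 2
= 37 mod 2
= 1
Index 1 → shift B

Shift B


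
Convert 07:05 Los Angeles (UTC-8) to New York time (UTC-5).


Time difference = UTC-5 - UTC-8 = +3 hours
New hour = (7 + 3) mod 24
= 10 mod 24 = 10
Minutes unchanged → 10:05

10:05


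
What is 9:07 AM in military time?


09:07

Input: 9:07 AM
AM hour stays: 9


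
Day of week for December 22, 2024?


Sunday

Zeller's congruence:
q=22, m=12, k=24, j=20
h = (22 + ⌊13×13/5⌋ + 24 + ⌊24/4⌋ + ⌊20/4⌋ - 2×20) mod 7
= (22 + 33 + 24 + 6 + 5 - 40) mod 7
= 50 mod 7 = 1
h=1 → Sunday


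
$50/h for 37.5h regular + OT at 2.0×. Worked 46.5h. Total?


Regular: 37.5h × $50 = $1875.00
Overtime: 46.5 - 37.5 = 9.0h
OT pay: 9.0h × $50 × 2.0 = $900.00
Total = $1875.00 + $900.00 = $2775.00

$2775.00


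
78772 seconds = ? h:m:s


Hours: 78772 ÷ 3600 = 21 remainder 3172
Minutes: 3172 ÷ 60 = 52 remainder 52
Seconds: 52

21h 52m 52s


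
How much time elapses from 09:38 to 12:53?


End time in minutes: 12×60 + 53 = 773
Start time in minutes: 9×60 + 38 = 578
Difference = 773 - 578 = 195 minutes
= 3 hours 15 minutes

3h 15m


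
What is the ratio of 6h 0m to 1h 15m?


24:5 (4.80)

Duration 1: 360 minutes
Duration 2: 75 minutes
Ratio = 360:75
GCD = 15
Simplified = 24:5
As a decimal: 24/5 = 4.80


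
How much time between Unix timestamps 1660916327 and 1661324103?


Difference = 1661324103 - 1660916327 = 407776 seconds
In hours: 407776 / 3600 ≈ 113.3
In days: 407776 / 86400 ≈ 4.72

407776 seconds (113.3 hours / 4.72 days)


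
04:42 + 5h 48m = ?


Start: 282 minutes from midnight
Add: 348 minutes
Total: 630 minutes
Hours: 630 ÷ 60 = 10 remainder 30

10:30


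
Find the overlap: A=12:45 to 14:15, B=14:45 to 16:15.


0 minutes

Meeting A: 765-855 (in minutes from midnight)
Meeting B: 885-975
Overlap start = max(765, 885) = 885
Overlap end = min(855, 975) = 855
Overlap = max(0, 855 - 885) = 0 min


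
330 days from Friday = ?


Saturday

Start: Friday (index 4)
(4 + 330) mod 7
= 334 mod 7
= 5
Index 5 → Saturday


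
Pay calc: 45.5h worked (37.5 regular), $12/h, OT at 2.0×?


$642.00

Regular: 37.5h × $12 = $450.00
Overtime: 45.5 - 37.5 = 8.0h
OT pay: 8.0h × $12 × 2.0 = $192.00
Total = $450.00 + $192.00 = $642.00


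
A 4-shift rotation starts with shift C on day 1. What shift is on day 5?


Shifts: A, B, C, D
Start: C (index 2)
Day 5: (2 + 5 - 1) mod 4
= 6 mod 4
= 2
Index 2 → shift C

Shift C


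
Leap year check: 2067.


Rules: divisible by 4 AND (not by 100 OR by 400)
2067 ÷ 4 = 516 remainder 3 → not divisible by 4
Not divisible by 4 → not a leap year

No


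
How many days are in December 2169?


Month: December (month 12)
December has 31 days

31 days


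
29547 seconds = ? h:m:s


8h 12m 27s

Hours: 29547 ÷ 3600 = 8 remainder 747
Minutes: 747 ÷ 60 = 12 remainder 27
Seconds: 27


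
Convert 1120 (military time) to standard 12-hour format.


Hour: 11
11 < 12 → AM

11:20 AM


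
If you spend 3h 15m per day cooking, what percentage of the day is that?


Time: 195 minutes
Day: 1440 minutes
Percentage = (195/1440) × 100 ≈ 13.5%

13.5%


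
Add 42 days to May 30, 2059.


July 11, 2059

Start: May 30, 2059
Add 42 days
May 30 → June 1: 31 - 30 + 1 = 2 days (42 - 2 = 40 left)
June 1 → July 1: 30 - 1 + 1 = 30 days (40 - 30 = 10 left)
July 1 + 10 = July 11, 2059


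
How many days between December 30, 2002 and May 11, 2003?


132 days

From December 30, 2002 to May 11, 2003
Rest of December 2002: 31 - 30 = 1
Full months: January 31, February 2003 28, March 31, April 30
Days into May 2003: 11
Total = 1 + 31 + 28 + 31 + 30 + 11 = 132 days


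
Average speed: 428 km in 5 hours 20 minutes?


Distance: 428 km
Time: 5h 20m = 320 min = 320/60 = 16/3 hours
Speed = 428 ÷ (16/3) = 428 × 3 / 16 = 1284/16 ≈ 80.3 km/h

80.3 km/h


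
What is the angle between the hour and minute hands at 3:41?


135.5°

Hour hand = 3×30 + 41×0.5 = 110.5°
Minute hand = 41×6 = 246°
Difference = |110.5 - 246| = 135.5°


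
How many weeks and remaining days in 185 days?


26 weeks 3 days

Weeks: 185 ÷ 7 = 26 remainder 3


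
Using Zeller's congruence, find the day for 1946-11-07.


Thursday

Zeller's congruence:
q=7, m=11, k=46, j=19
h = (7 + ⌊13×12/5⌋ + 46 + ⌊46/4⌋ + ⌊19/4⌋ - 2×19) mod 7
= (7 + 31 + 46 + 11 + 4 - 38) mod 7
= 61 mod 7 = 5
h=5 → Thursday


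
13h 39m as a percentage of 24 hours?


Total minutes: 13×60 + 39 = 819
Day = 24×60 = 1440 minutes
Fraction = 819/1440 ≈ 0.5688
As a percentage: 819/1440 × 100 ≈ 56.88%

0.5688 (56.88%)


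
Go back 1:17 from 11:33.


Start: 693 minutes from midnight
Subtract: 77 minutes
Remaining: 693 - 77 = 616
Hours: 10, Minutes: 16

10:16


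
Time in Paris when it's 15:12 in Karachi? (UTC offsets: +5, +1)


Time difference = UTC+1 - UTC+5 = -4 hours
New hour = (15 -4) mod 24
= 11 mod 24 = 11
Minutes unchanged → 11:12

11:12


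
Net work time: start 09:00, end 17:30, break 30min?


Total time = (17×60+30) - (9×60+0)
= 1050 - 540 = 510 min
Minus break: 510 - 30 = 480 min
= 8h 0m

8h 0m (480 minutes)


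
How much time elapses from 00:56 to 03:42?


2h 46m

End time in minutes: 3×60 + 42 = 222
Start time in minutes: 0×60 + 56 = 56
Difference = 222 - 56 = 166 minutes
= 2 hours 46 minutes


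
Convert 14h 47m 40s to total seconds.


53260 seconds

Hours: 14 × 3600 = 50400
Minutes: 47 × 60 = 2820
Seconds: 40
Total = 50400 + 2820 + 40 = 53260


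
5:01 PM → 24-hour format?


Input: 5:01 PM
PM: 5 + 12 = 17

17:01


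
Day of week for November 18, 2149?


Zeller's congruence:
q=18, m=11, k=49, j=21
h = (18 + ⌊13×12/5⌋ + 49 + ⌊49/4⌋ + ⌊21/4⌋ - 2×21) mod 7
= (18 + 31 + 49 + 12 + 5 - 42) mod 7
= 73 mod 7 = 3
h=3 → Tuesday

Tuesday


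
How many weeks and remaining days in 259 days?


Weeks: 259 ÷ 7 = 37 remainder 0

37 weeks 0 days


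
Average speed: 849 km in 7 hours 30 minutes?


113.2 km/h

Distance: 849 km
Time: 7h 30m = 450 min = 450/60 = 15/2 hours
Speed = 849 ÷ (15/2) = 849 × 2 / 15 = 1698/15 = 113.2 km/h


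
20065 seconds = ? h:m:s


5h 34m 25s

Hours: 20065 ÷ 3600 = 5 remainder 2065
Minutes: 2065 ÷ 60 = 34 remainder 25
Seconds: 25


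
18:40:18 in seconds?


Hours: 18 × 3600 = 64800
Minutes: 40 × 60 = 2400
Seconds: 18
Total = 64800 + 2400 + 18 = 67218

67218 seconds


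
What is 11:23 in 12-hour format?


11:23 AM

Hour: 11
11 < 12 → AM


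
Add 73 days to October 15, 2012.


Start: October 15, 2012
Add 73 days
October 15 → November 1: 31 - 15 + 1 = 17 days (73 - 17 = 56 left)
November 1 → December 1: 30 - 1 + 1 = 30 days (56 - 30 = 26 left)
December 1 + 26 = December 27, 2012

December 27, 2012


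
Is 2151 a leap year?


No

Rules: divisible by 4 AND (not by 100 OR by 400)
2151 ÷ 4 = 537 remainder 3 → not divisible by 4
Not divisible by 4 → not a leap year


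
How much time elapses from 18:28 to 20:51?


End time in minutes: 20×60 + 51 = 1251
Start time in minutes: 18×60 + 28 = 1108
Difference = 1251 - 1108 = 143 minutes
= 2 hours 23 minutes

2h 23m


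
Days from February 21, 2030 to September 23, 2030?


214 days

From February 21, 2030 to September 23, 2030
Rest of February 2030: 28 - 21 = 7
Full months: March 31, April 30, May 31, June 30, July 31, August 31
Days into September 2030: 23
Total = 7 + 31 + 30 + 31 + 30 + 31 + 31 + 23 = 214 days


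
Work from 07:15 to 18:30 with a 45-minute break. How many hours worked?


10h 30m (630 minutes)

Total time = (18×60+30) - (7×60+15)
= 1110 - 435 = 675 min
Minus break: 675 - 45 = 630 min
= 10h 30m


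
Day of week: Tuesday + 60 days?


Start: Tuesday (index 1)
(1 + 60) mod 7
= 61 mod 7
= 5
Index 5 → Saturday

Saturday


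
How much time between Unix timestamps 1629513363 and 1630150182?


Difference = 1630150182 - 1629513363 = 636819 seconds
In hours: 636819 / 3600 ≈ 176.9
In days: 636819 / 86400 ≈ 7.37

636819 seconds (176.9 hours / 7.37 days)


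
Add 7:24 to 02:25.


Start: 145 minutes from midnight
Add: 444 minutes
Total: 589 minutes
Hours: 589 ÷ 60 = 9 remainder 49

09:49


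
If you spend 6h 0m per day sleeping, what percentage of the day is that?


Time: 360 minutes
Day: 1440 minutes
Percentage = (360/1440) × 100 = 25.0%

25.0%


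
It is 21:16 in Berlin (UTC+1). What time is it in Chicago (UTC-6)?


14:16

Time difference = UTC-6 - UTC+1 = -7 hours
New hour = (21 -7) mod 24
= 14 mod 24 = 14
Minutes unchanged → 14:16


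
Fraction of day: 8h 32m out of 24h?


0.3556 (35.56%)

Total minutes: 8×60 + 32 = 512
Day = 24×60 = 1440 minutes
Fraction = 512/1440 ≈ 0.3556
As a percentage: 512/1440 × 100 ≈ 35.56%


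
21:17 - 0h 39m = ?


20:38

Start: 1277 minutes from midnight
Subtract: 39 minutes
Remaining: 1277 - 39 = 1238
Hours: 20, Minutes: 38


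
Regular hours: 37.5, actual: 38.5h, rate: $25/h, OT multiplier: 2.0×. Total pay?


$987.50

Regular: 37.5h × $25 = $937.50
Overtime: 38.5 - 37.5 = 1.0h
OT pay: 1.0h × $25 × 2.0 = $50.00
Total = $937.50 + $50.00 = $987.50


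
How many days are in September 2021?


Month: September (month 9)
September has 30 days

30 days


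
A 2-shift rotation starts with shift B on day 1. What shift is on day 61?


Shifts: A, B
Start: B (index 1)
Day 61: (1 + 61 - 1) mod 2
= 61 mod 2
= 1
Index 1 → shift B

Shift B


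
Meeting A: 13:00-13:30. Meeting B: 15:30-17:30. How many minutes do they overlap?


Meeting A: 780-810 (in minutes from midnight)
Meeting B: 930-1050
Overlap start = max(780, 930) = 930
Overlap end = min(810, 1050) = 810
Overlap = max(0, 810 - 930) = 0 min

0 minutes


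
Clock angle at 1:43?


Hour hand = 1×30 + 43×0.5 = 51.5°
Minute hand = 43×6 = 258°
Difference = |51.5 - 258| = 206.5°
Since > 180°: 360 - 206.5 = 153.5°

153.5°


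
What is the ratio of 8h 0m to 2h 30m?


16:5 (3.20)

Duration 1: 480 minutes
Duration 2: 150 minutes
Ratio = 480:150
GCD = 30
Simplified = 16:5
As a decimal: 16/5 = 3.20


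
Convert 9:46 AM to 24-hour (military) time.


09:46

Input: 9:46 AM
AM hour stays: 9
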